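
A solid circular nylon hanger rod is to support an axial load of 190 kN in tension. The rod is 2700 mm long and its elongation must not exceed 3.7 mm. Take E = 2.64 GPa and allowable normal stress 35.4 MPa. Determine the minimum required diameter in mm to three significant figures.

259 mm

Required area A ≥ P/σ_allow = 190000/35.4 = 5367 mm².
For a solid circular section, d ≥ √(4A/π) = 82.67 mm.
Elongation limit: A ≥ PL/(Eδ_allow) = 190000·2700/(2640·3.7) = 52520 mm² ⇒ d ≥ 258.6 mm.
The elongation limit governs.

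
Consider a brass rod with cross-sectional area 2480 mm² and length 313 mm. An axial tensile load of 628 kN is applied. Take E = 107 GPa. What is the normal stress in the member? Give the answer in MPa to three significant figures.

253 MPa

σ = N/A = 628000/2480 = 253.2 MPa.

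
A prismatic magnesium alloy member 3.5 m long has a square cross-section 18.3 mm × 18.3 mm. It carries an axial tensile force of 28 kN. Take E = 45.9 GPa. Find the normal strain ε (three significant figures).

0.00182

A = 334.9 mm².
σ = N/A = 83.61 MPa; ε = σ/E = 83.61/45900 = 1.822e-03.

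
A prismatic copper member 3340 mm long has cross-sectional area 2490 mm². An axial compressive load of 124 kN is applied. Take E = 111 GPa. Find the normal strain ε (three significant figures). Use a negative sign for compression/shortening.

σ = N/A = -49.8 MPa; ε = σ/E = -49.8/111000 = -4.486e-04.

-4.49e-04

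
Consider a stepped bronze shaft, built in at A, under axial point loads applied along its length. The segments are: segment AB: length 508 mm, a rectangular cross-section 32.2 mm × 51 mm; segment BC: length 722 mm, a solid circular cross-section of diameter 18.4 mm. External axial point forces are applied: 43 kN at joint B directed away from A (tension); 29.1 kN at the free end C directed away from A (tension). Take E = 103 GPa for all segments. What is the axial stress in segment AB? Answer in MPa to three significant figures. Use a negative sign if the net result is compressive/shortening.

Internal axial forces (sectioning from the free end, tension +): N_BC = 29.1 kN, N_AB = 72.1 kN.
A_AB = 1642 mm².
σ_AB = N_AB/A_AB = 72100/1642 = 43.9 MPa.

43.9 MPa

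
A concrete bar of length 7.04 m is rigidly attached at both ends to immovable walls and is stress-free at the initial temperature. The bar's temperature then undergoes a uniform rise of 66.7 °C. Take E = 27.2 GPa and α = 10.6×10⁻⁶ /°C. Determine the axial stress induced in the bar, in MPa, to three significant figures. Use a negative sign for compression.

-19.2 MPa

Free thermal expansion αLΔT = 10.6e-6 · 7040 · 66.7 = 4.977 mm.
The walls impose strain ε = −(4.977)/7040 = -7.0702e-04; σ = Eε = 27200 · -7.0702e-04 = -19.23 MPa.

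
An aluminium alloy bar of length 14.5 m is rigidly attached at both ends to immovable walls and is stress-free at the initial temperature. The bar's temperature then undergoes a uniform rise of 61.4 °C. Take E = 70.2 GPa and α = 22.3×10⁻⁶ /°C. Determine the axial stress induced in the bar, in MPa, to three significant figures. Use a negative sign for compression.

Free thermal expansion αLΔT = 22.3e-6 · 14500 · 61.4 = 19.85 mm.
The walls impose strain ε = −(19.85)/14500 = -1.3692e-03; σ = Eε = 70200 · -1.3692e-03 = -96.12 MPa.

-96.1 MPa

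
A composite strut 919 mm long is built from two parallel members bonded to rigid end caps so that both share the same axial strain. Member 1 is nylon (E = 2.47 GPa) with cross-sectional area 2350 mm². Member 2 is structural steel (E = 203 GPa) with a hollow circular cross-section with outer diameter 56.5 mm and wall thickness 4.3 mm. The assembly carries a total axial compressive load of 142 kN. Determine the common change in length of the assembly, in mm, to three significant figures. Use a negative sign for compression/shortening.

-0.876 mm

A_2 = 705.2 mm².
Equal strain + equilibrium ⇒ each member carries load in proportion to AE: A₁E₁ = 5804000 N, A₂E₂ = 143100000 N, ΣAE = 149000000 N.
δ = PL/ΣAE = -142000·919/149000000 = -0.8761 mm.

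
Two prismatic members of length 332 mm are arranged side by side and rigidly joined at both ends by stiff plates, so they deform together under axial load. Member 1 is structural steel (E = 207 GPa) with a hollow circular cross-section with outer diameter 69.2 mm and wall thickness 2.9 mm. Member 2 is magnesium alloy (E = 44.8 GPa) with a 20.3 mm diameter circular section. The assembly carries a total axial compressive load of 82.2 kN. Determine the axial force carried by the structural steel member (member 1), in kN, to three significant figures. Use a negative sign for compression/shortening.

-73.7 kN

A_1 = 604 mm².
A_2 = 323.7 mm².
Equal strain + equilibrium ⇒ each member carries load in proportion to AE: A₁E₁ = 125000000 N, A₂E₂ = 14500000 N, ΣAE = 139500000 N.
F₁ = P·A₁E₁/ΣAE = -82200·125000000/139500000 = -73660 N.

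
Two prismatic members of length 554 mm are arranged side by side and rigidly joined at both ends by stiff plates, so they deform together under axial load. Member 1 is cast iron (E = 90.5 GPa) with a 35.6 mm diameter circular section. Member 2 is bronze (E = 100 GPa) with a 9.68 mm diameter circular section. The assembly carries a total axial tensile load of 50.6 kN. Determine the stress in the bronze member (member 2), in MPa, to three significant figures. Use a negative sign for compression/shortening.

A_1 = 995.4 mm².
A_2 = 73.59 mm².
Equal strain + equilibrium ⇒ each member carries load in proportion to AE: A₁E₁ = 90080000 N, A₂E₂ = 7359000 N, ΣAE = 97440000 N.
σ₂ = P·E₂/ΣAE = 50600·100000/97440000 = 51.93 MPa.

51.9 MPa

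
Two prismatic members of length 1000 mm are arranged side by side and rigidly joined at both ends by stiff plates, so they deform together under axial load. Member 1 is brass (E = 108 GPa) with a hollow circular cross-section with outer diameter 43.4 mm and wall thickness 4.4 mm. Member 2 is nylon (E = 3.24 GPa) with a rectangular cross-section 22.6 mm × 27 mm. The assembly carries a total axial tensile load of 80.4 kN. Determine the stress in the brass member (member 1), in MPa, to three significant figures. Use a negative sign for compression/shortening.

144 MPa

A_1 = 539.1 mm².
A_2 = 610.2 mm².
Equal strain + equilibrium ⇒ each member carries load in proportion to AE: A₁E₁ = 58220000 N, A₂E₂ = 1977000 N, ΣAE = 60200000 N.
σ₁ = P·E₁/ΣAE = 80400·108000/60200000 = 144.2 MPa.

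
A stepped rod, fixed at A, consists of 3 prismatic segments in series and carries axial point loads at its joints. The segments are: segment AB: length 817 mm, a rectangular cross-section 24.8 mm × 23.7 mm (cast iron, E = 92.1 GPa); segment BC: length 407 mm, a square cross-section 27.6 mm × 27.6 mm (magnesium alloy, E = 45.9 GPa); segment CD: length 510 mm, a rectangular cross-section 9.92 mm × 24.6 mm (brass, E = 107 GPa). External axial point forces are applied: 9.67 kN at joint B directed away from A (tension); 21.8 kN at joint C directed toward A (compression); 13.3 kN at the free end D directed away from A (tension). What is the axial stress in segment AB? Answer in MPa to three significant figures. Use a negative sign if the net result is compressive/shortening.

Internal axial forces (sectioning from the free end, tension +): N_CD = 13.3 kN, N_BC = -8.5 kN, N_AB = 1.17 kN.
A_AB = 587.8 mm².
σ_AB = N_AB/A_AB = 1170/587.8 = 1.991 MPa.

1.99 MPa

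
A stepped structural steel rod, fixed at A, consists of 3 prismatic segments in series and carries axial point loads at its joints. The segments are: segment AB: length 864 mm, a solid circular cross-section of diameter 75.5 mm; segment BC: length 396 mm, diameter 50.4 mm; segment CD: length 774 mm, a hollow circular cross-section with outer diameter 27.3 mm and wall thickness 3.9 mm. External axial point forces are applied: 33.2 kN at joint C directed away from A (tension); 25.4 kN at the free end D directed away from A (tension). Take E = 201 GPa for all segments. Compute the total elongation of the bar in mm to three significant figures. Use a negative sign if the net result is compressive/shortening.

Internal axial forces (sectioning from the free end, tension +): N_CD = 25.4 kN, N_BC = 58.6 kN, N_AB = 58.6 kN.
A_AB = 4477 mm².
A_BC = 1995 mm².
A_CD = 286.7 mm².
δ_AB = 58600·864/(4477·201000) = 0.05626 mm
δ_BC = 58600·396/(1995·201000) = 0.05787 mm
δ_CD = 25400·774/(286.7·201000) = 0.3412 mm
δ = Σδ_i = 0.4553 mm.

0.455 mm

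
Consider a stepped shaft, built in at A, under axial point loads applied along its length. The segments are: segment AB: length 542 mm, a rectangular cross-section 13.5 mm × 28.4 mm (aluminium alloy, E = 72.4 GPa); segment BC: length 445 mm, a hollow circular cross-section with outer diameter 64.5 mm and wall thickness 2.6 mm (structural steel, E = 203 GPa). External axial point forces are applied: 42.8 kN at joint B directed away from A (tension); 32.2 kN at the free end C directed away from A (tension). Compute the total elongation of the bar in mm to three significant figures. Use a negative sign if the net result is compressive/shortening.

1.60 mm

Internal axial forces (sectioning from the free end, tension +): N_BC = 32.2 kN, N_AB = 75 kN.
A_AB = 383.4 mm².
A_BC = 505.6 mm².
δ_AB = 75000·542/(383.4·72400) = 1.464 mm
δ_BC = 32200·445/(505.6·203000) = 0.1396 mm
δ = Σδ_i = 1.604 mm.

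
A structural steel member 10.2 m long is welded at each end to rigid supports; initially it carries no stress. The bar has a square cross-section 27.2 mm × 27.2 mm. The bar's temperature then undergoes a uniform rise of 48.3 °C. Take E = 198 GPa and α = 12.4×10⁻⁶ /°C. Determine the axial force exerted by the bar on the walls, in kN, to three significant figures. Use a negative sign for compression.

-87.7 kN

Free thermal expansion αLΔT = 12.4e-6 · 10200 · 48.3 = 6.109 mm.
The walls impose strain ε = −(6.109)/10200 = -5.9892e-04; σ = Eε = 198000 · -5.9892e-04 = -118.6 MPa.
Wall reaction R = σ·A = -118.6·739.8 = -87730 N = -87.73 kN.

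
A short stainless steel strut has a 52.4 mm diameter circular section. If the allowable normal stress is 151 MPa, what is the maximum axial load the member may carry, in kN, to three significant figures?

326 kN

A = 2157 mm².
P_max = σ_allow · A = 151 · 2157 = 325600 N = 325.6 kN.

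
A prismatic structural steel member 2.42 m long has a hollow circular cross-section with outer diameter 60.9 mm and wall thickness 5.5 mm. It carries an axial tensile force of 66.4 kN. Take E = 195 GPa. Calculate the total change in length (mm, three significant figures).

A = 957.2 mm².
δ_mech = NL/(AE) = 66400·2420/(957.2·195000) = 0.8608 mm.

0.861 mm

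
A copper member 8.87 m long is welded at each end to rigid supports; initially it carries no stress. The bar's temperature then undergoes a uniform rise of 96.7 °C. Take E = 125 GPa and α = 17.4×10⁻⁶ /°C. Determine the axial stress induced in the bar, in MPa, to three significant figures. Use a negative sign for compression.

Free thermal expansion αLΔT = 17.4e-6 · 8870 · 96.7 = 14.92 mm.
The walls impose strain ε = −(14.92)/8870 = -1.6826e-03; σ = Eε = 125000 · -1.6826e-03 = -210.3 MPa.

-210 MPa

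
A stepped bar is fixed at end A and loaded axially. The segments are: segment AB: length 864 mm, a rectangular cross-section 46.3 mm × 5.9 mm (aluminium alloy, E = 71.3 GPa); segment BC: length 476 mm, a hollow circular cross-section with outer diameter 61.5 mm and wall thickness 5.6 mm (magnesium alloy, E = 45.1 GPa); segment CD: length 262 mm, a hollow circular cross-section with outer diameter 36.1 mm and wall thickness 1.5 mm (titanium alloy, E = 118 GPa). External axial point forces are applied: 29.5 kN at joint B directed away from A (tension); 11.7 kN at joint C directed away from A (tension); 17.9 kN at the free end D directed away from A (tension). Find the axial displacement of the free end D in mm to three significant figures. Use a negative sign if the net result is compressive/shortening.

Internal axial forces (sectioning from the free end, tension +): N_CD = 17.9 kN, N_BC = 29.6 kN, N_AB = 59.1 kN.
A_AB = 273.2 mm².
A_BC = 983.4 mm².
A_CD = 163 mm².
δ_AB = 59100·864/(273.2·71300) = 2.622 mm
δ_BC = 29600·476/(983.4·45100) = 0.3177 mm
δ_CD = 17900·262/(163·118000) = 0.2438 mm
δ = Σδ_i = 3.183 mm.

3.18 mm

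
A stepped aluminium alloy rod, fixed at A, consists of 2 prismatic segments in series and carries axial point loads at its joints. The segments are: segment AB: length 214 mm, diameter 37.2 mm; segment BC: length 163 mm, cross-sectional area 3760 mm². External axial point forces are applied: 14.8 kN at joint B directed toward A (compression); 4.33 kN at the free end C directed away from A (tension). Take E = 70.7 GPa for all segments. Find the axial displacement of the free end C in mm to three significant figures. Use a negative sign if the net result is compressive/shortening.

-0.0265 mm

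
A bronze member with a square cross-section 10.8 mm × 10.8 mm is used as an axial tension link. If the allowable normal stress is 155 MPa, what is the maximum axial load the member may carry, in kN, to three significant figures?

A = 116.6 mm².
P_max = σ_allow · A = 155 · 116.6 = 18080 N = 18.08 kN.

18.1 kN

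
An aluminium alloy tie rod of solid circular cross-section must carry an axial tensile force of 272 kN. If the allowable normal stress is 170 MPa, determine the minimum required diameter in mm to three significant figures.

45.1 mm

Required area A ≥ P/σ_allow = 272000/170 = 1600 mm².
For a solid circular section, d ≥ √(4A/π) = 45.14 mm.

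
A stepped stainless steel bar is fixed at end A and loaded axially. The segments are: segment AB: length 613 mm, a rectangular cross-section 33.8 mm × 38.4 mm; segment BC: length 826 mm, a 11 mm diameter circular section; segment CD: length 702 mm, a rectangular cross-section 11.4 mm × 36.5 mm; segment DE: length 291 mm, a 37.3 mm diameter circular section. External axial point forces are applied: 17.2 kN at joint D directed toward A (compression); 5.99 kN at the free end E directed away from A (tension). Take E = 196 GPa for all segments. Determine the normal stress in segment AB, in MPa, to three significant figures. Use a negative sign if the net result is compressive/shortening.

Internal axial forces (sectioning from the free end, tension +): N_DE = 5.99 kN, N_CD = -11.21 kN, N_BC = -11.21 kN, N_AB = -11.21 kN.
A_AB = 1298 mm².
σ_AB = N_AB/A_AB = -11210/1298 = -8.637 MPa.

-8.64 MPa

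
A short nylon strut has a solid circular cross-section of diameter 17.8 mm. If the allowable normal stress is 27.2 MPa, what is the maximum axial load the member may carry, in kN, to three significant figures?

A = 248.8 mm².
P_max = σ_allow · A = 27.2 · 248.8 = 6769 N = 6.769 kN.

6.77 kN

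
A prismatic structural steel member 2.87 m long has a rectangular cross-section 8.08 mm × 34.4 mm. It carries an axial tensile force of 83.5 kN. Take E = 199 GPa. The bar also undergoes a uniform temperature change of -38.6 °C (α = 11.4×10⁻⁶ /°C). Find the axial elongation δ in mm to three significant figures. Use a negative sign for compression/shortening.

A = 278 mm².
δ_mech = NL/(AE) = 83500·2870/(278·199000) = 4.333 mm.
δ_thermal = αLΔT = 11.4e-6·2870·-38.6 = -1.263 mm.
δ = δ_mech + δ_thermal = 3.07 mm.

3.07 mm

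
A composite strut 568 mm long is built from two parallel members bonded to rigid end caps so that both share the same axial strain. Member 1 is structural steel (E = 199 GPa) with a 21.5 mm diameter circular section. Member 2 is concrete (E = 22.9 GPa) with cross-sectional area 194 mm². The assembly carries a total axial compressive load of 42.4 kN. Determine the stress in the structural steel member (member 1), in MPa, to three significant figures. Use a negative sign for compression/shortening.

A_1 = 363.1 mm².
Equal strain + equilibrium ⇒ each member carries load in proportion to AE: A₁E₁ = 72250000 N, A₂E₂ = 4443000 N, ΣAE = 76690000 N.
σ₁ = P·E₁/ΣAE = -42400·199000/76690000 = -110 MPa.

-110 MPa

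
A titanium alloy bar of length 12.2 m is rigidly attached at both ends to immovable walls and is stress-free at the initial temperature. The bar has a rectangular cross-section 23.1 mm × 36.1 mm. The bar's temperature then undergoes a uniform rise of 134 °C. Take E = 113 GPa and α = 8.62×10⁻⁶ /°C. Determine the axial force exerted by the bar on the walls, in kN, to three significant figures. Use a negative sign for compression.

Free thermal expansion αLΔT = 8.62e-6 · 12200 · 134 = 14.09 mm.
The walls impose strain ε = −(14.09)/12200 = -1.1551e-03; σ = Eε = 113000 · -1.1551e-03 = -130.5 MPa.
Wall reaction R = σ·A = -130.5·833.9 = -108800 N = -108.8 kN.

-109 kN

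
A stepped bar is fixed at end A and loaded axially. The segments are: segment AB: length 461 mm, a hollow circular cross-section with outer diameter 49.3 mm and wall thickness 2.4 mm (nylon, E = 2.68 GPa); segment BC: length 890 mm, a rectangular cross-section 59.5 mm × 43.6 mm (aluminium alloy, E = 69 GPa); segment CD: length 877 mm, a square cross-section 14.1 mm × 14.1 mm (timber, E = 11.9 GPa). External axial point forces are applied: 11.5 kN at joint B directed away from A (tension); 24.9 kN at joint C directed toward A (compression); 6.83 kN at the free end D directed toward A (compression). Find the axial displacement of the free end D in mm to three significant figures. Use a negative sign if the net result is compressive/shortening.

-12.5 mm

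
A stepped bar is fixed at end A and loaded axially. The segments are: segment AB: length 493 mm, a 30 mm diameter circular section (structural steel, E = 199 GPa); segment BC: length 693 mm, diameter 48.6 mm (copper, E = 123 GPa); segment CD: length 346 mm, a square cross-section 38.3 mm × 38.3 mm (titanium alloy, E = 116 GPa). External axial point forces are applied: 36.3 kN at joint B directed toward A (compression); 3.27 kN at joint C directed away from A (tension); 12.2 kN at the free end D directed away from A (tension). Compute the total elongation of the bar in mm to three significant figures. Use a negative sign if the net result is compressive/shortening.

-0.00121 mm

Internal axial forces (sectioning from the free end, tension +): N_CD = 12.2 kN, N_BC = 15.47 kN, N_AB = -20.83 kN.
A_AB = 706.9 mm².
A_BC = 1855 mm².
A_CD = 1467 mm².
δ_AB = -20830·493/(706.9·199000) = -0.073 mm
δ_BC = 15470·693/(1855·123000) = 0.04698 mm
δ_CD = 12200·346/(1467·116000) = 0.02481 mm
δ = Σδ_i = -0.001213 mm.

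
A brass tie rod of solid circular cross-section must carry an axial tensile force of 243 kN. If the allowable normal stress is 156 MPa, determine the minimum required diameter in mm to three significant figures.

44.5 mm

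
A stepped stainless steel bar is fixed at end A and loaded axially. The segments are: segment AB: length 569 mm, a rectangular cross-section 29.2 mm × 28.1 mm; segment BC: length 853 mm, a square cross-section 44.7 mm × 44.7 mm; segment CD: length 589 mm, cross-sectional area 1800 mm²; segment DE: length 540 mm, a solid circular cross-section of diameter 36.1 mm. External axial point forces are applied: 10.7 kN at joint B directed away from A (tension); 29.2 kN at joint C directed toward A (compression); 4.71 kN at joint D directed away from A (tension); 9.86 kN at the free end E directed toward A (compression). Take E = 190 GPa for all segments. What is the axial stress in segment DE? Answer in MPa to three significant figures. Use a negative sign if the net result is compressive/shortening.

-9.63 MPa

Internal axial forces (sectioning from the free end, tension +): N_DE = -9.86 kN, N_CD = -5.15 kN, N_BC = -34.35 kN, N_AB = -23.65 kN.
A_DE = 1024 mm².
σ_DE = N_DE/A_DE = -9860/1024 = -9.633 MPa.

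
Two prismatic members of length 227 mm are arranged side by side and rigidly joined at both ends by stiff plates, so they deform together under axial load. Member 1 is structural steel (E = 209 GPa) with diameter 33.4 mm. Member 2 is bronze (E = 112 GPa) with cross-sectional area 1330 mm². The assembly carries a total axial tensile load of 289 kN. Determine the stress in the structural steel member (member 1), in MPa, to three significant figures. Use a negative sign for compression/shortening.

A_1 = 876.2 mm².
Equal strain + equilibrium ⇒ each member carries load in proportion to AE: A₁E₁ = 183100000 N, A₂E₂ = 149000000 N, ΣAE = 332100000 N.
σ₁ = P·E₁/ΣAE = 289000·209000/332100000 = 181.9 MPa.

182 MPa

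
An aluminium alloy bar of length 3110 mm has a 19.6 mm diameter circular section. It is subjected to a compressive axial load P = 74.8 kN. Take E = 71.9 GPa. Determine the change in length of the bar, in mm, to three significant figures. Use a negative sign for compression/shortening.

-10.7 mm

A = 301.7 mm².
δ_mech = NL/(AE) = -74800·3110/(301.7·71900) = -10.72 mm.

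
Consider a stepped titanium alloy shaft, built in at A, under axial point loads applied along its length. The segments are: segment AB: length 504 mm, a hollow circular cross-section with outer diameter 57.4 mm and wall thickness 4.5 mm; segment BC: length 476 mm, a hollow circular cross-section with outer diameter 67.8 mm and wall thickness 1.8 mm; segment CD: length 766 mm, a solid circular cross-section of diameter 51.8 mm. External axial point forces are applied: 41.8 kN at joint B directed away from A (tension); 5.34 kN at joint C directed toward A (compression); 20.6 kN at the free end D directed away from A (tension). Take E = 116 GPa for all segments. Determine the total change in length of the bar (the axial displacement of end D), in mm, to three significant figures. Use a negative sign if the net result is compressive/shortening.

0.564 mm

Internal axial forces (sectioning from the free end, tension +): N_CD = 20.6 kN, N_BC = 15.26 kN, N_AB = 57.06 kN.
A_AB = 747.9 mm².
A_BC = 373.2 mm².
A_CD = 2107 mm².
δ_AB = 57060·504/(747.9·116000) = 0.3315 mm
δ_BC = 15260·476/(373.2·116000) = 0.1678 mm
δ_CD = 20600·766/(2107·116000) = 0.06455 mm
δ = Σδ_i = 0.5638 mm.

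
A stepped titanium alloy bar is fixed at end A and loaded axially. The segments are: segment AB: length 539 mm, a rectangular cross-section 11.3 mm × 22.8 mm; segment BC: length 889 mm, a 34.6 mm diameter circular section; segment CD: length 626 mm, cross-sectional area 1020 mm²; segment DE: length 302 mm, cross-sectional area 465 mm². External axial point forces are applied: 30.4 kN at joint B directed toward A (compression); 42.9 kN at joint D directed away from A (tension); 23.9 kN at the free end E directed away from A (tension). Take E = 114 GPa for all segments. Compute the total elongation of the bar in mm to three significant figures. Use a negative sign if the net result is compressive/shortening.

Internal axial forces (sectioning from the free end, tension +): N_DE = 23.9 kN, N_CD = 66.8 kN, N_BC = 66.8 kN, N_AB = 36.4 kN.
A_AB = 257.6 mm².
A_BC = 940.2 mm².
δ_AB = 36400·539/(257.6·114000) = 0.668 mm
δ_BC = 66800·889/(940.2·114000) = 0.554 mm
δ_CD = 66800·626/(1020·114000) = 0.3596 mm
δ_DE = 23900·302/(465·114000) = 0.1362 mm
δ = Σδ_i = 1.718 mm.

1.72 mm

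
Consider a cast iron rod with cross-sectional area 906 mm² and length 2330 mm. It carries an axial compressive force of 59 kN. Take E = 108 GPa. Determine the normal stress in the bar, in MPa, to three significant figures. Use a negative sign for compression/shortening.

σ = N/A = -59000/906 = -65.12 MPa.

-65.1 MPa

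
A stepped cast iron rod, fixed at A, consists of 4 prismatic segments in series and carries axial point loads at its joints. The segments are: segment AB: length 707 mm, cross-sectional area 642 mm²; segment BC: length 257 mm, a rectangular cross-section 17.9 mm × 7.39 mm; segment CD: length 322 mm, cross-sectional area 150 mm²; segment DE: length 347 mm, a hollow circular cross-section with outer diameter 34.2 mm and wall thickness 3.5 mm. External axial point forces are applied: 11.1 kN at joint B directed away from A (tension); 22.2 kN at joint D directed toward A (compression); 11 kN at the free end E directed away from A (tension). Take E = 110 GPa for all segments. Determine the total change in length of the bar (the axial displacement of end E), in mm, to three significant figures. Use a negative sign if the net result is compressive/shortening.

-0.315 mm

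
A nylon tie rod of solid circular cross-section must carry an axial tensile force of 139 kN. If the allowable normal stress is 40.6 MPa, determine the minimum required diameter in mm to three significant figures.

66.0 mm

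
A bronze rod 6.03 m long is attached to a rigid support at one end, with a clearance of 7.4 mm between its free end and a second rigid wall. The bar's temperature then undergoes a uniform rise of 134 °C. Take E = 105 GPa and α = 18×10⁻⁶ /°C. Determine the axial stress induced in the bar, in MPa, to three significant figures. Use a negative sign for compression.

-124 MPa

Free thermal expansion αLΔT = 18e-6 · 6030 · 134 = 14.54 mm.
The walls engage after the gap closes; constrained expansion = 14.54 − 7.4 = 7.144 mm.
The walls impose strain ε = −(7.144)/6030 = -1.1848e-03; σ = Eε = 105000 · -1.1848e-03 = -124.4 MPa.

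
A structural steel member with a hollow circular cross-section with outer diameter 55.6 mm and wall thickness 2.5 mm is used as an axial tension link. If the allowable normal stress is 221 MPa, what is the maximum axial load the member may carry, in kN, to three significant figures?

92.2 kN

A = 417 mm².
P_max = σ_allow · A = 221 · 417 = 92170 N = 92.17 kN.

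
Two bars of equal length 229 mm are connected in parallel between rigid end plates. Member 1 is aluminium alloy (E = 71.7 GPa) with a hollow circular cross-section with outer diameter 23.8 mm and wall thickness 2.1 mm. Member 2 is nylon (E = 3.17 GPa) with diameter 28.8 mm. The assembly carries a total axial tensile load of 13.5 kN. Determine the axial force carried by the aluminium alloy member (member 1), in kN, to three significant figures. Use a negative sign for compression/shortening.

11.2 kN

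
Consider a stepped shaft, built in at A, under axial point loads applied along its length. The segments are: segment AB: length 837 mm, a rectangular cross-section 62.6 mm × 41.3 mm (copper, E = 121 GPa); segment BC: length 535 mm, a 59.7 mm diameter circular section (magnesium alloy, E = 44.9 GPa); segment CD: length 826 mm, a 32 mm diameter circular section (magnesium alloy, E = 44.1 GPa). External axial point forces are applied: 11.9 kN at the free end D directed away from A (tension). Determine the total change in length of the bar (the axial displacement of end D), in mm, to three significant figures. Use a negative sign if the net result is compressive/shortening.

0.360 mm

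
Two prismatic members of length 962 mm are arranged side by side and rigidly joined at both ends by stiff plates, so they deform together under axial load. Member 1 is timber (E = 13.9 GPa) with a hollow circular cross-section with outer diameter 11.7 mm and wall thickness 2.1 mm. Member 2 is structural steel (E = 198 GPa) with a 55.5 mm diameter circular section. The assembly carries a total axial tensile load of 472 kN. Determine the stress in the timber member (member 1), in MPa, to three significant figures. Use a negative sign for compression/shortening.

A_1 = 63.33 mm².
A_2 = 2419 mm².
Equal strain + equilibrium ⇒ each member carries load in proportion to AE: A₁E₁ = 880300 N, A₂E₂ = 479000000 N, ΣAE = 479900000 N.
σ₁ = P·E₁/ΣAE = 472000·13900/479900000 = 13.67 MPa.

13.7 MPa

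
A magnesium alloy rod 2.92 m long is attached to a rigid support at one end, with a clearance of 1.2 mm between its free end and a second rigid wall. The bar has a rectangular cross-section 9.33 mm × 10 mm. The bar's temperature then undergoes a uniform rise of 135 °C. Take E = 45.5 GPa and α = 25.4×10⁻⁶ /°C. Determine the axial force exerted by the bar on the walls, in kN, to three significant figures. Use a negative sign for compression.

-12.8 kN

Free thermal expansion αLΔT = 25.4e-6 · 2920 · 135 = 10.01 mm.
The walls engage after the gap closes; constrained expansion = 10.01 − 1.2 = 8.813 mm.
The walls impose strain ε = −(8.813)/2920 = -3.0180e-03; σ = Eε = 45500 · -3.0180e-03 = -137.3 MPa.
Wall reaction R = σ·A = -137.3·93.3 = -12810 N = -12.81 kN.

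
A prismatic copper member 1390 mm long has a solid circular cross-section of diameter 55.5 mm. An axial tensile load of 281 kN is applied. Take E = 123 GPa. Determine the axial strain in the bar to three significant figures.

9.44e-04

A = 2419 mm².
σ = N/A = 116.2 MPa; ε = σ/E = 116.2/123000 = 9.443e-04.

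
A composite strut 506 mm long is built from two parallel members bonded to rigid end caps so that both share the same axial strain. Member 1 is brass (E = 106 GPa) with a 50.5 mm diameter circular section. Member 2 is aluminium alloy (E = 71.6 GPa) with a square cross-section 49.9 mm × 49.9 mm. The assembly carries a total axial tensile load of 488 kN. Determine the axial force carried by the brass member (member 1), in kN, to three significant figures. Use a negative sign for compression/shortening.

265 kN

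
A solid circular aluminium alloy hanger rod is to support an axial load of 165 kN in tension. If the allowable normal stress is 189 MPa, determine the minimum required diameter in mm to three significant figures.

33.3 mm

Required area A ≥ P/σ_allow = 165000/189 = 873 mm².
For a solid circular section, d ≥ √(4A/π) = 33.34 mm.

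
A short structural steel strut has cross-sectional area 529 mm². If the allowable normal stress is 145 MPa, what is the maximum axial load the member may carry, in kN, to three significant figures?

P_max = σ_allow · A = 145 · 529 = 76700 N = 76.7 kN.

76.7 kN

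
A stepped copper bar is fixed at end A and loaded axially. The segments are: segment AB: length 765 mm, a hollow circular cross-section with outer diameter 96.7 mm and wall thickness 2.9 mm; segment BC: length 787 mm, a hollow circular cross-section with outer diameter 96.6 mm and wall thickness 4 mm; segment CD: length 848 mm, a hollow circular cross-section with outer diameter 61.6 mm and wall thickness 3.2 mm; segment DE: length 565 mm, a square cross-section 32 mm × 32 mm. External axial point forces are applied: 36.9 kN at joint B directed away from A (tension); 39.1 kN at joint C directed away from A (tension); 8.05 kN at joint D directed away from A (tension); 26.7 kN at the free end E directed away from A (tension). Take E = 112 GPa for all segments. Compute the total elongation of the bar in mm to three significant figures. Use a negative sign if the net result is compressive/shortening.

1.91 mm

Internal axial forces (sectioning from the free end, tension +): N_DE = 26.7 kN, N_CD = 34.75 kN, N_BC = 73.85 kN, N_AB = 110.8 kN.
A_AB = 854.6 mm².
A_BC = 1164 mm².
A_CD = 587.1 mm².
A_DE = 1024 mm².
δ_AB = 110800·765/(854.6·112000) = 0.8852 mm
δ_BC = 73850·787/(1164·112000) = 0.446 mm
δ_CD = 34750·848/(587.1·112000) = 0.4481 mm
δ_DE = 26700·565/(1024·112000) = 0.1315 mm
δ = Σδ_i = 1.911 mm.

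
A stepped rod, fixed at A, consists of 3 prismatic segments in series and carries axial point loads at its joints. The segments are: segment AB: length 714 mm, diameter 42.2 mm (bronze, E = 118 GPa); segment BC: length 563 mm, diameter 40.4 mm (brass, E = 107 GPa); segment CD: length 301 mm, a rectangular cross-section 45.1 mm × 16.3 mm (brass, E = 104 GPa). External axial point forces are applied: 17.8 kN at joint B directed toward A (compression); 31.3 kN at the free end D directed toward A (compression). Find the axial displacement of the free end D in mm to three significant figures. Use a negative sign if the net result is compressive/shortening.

-0.464 mm

Internal axial forces (sectioning from the free end, tension +): N_CD = -31.3 kN, N_BC = -31.3 kN, N_AB = -49.1 kN.
A_AB = 1399 mm².
A_BC = 1282 mm².
A_CD = 735.1 mm².
δ_AB = -49100·714/(1399·118000) = -0.2124 mm
δ_BC = -31300·563/(1282·107000) = -0.1285 mm
δ_CD = -31300·301/(735.1·104000) = -0.1232 mm
δ = Σδ_i = -0.4641 mm.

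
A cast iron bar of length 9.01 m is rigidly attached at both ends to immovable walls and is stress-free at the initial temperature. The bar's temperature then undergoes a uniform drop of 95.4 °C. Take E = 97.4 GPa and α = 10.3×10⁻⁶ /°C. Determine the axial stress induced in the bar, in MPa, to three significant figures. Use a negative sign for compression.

95.7 MPa

Free thermal expansion αLΔT = 10.3e-6 · 9010 · -95.4 = -8.853 mm.
The walls impose strain ε = −(-8.853)/9010 = 9.8262e-04; σ = Eε = 97400 · 9.8262e-04 = 95.71 MPa.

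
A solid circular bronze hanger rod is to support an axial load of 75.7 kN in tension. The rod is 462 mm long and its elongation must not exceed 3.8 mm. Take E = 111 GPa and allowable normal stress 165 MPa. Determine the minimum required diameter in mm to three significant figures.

Required area A ≥ P/σ_allow = 75700/165 = 458.8 mm².
For a solid circular section, d ≥ √(4A/π) = 24.17 mm.
Elongation limit: A ≥ PL/(Eδ_allow) = 75700·462/(111000·3.8) = 82.91 mm² ⇒ d ≥ 10.27 mm.
The stress limit governs.

24.2 mm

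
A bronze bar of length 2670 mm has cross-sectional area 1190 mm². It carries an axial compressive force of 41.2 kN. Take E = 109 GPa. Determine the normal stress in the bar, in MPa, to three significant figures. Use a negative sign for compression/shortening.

-34.6 MPa

σ = N/A = -41200/1190 = -34.62 MPa.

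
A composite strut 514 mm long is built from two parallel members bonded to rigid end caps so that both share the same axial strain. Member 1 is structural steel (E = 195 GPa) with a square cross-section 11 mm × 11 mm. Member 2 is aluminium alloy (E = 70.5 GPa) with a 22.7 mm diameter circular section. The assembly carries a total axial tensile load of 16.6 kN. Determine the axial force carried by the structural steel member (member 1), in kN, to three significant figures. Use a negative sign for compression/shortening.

A_1 = 121 mm².
A_2 = 404.7 mm².
Equal strain + equilibrium ⇒ each member carries load in proportion to AE: A₁E₁ = 23600000 N, A₂E₂ = 28530000 N, ΣAE = 52130000 N.
F₁ = P·A₁E₁/ΣAE = 16600·23600000/52130000 = 7514 N.

7.51 kN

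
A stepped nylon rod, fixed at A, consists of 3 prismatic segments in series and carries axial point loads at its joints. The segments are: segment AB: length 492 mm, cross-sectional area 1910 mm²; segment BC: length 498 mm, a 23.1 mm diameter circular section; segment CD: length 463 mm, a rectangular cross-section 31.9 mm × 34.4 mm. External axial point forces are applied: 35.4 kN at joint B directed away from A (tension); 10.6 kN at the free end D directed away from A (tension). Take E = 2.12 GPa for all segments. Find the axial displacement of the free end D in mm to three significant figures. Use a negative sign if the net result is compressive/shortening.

13.6 mm

Internal axial forces (sectioning from the free end, tension +): N_CD = 10.6 kN, N_BC = 10.6 kN, N_AB = 46 kN.
A_BC = 419.1 mm².
A_CD = 1097 mm².
δ_AB = 46000·492/(1910·2120) = 5.589 mm
δ_BC = 10600·498/(419.1·2120) = 5.941 mm
δ_CD = 10600·463/(1097·2120) = 2.11 mm
δ = Σδ_i = 13.64 mm.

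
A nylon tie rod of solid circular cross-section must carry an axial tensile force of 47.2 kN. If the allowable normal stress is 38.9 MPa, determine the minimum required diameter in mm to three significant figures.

39.3 mm

Required area A ≥ P/σ_allow = 47200/38.9 = 1213 mm².
For a solid circular section, d ≥ √(4A/π) = 39.31 mm.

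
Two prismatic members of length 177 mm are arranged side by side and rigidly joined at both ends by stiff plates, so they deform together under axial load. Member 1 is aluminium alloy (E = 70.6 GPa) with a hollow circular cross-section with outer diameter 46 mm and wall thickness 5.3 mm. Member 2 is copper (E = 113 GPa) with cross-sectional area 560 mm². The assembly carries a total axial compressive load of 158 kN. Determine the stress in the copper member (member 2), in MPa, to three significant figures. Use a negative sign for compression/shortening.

-161 MPa

A_1 = 677.7 mm².
Equal strain + equilibrium ⇒ each member carries load in proportion to AE: A₁E₁ = 47840000 N, A₂E₂ = 63280000 N, ΣAE = 111100000 N.
σ₂ = P·E₂/ΣAE = -158000·113000/111100000 = -160.7 MPa.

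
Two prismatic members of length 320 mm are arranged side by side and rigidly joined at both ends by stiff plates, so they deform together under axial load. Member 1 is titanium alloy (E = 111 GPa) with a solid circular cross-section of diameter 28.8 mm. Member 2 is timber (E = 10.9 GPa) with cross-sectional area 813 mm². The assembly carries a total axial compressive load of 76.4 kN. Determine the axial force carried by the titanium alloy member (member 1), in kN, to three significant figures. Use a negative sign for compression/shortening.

A_1 = 651.4 mm².
Equal strain + equilibrium ⇒ each member carries load in proportion to AE: A₁E₁ = 72310000 N, A₂E₂ = 8862000 N, ΣAE = 81170000 N.
F₁ = P·A₁E₁/ΣAE = -76400·72310000/81170000 = -68060 N.

-68.1 kN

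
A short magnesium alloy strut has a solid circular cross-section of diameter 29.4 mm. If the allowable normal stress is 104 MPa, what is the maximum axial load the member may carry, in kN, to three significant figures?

70.6 kN

A = 678.9 mm².
P_max = σ_allow · A = 104 · 678.9 = 70600 N = 70.6 kN.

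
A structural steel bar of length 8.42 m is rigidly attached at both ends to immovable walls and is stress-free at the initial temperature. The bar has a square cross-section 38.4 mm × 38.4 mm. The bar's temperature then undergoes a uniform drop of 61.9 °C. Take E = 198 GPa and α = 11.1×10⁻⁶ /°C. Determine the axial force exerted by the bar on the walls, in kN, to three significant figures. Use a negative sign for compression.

201 kN

Free thermal expansion αLΔT = 11.1e-6 · 8420 · -61.9 = -5.785 mm.
The walls impose strain ε = −(-5.785)/8420 = 6.8709e-04; σ = Eε = 198000 · 6.8709e-04 = 136 MPa.
Wall reaction R = σ·A = 136·1475 = 200600 N = 200.6 kN.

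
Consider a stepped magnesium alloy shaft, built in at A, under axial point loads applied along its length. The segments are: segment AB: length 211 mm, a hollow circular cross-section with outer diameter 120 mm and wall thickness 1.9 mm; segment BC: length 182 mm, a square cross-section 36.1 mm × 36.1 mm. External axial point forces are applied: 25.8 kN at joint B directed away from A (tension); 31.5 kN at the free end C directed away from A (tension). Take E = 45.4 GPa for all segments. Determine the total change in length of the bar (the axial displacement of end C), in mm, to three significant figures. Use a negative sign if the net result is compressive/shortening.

Internal axial forces (sectioning from the free end, tension +): N_BC = 31.5 kN, N_AB = 57.3 kN.
A_AB = 704.9 mm².
A_BC = 1303 mm².
δ_AB = 57300·211/(704.9·45400) = 0.3778 mm
δ_BC = 31500·182/(1303·45400) = 0.0969 mm
δ = Σδ_i = 0.4747 mm.

0.475 mm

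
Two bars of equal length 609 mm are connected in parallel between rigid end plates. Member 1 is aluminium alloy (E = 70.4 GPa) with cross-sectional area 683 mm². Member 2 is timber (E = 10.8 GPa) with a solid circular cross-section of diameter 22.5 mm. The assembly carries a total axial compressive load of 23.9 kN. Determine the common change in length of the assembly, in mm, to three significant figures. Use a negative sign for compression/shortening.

A_2 = 397.6 mm².
Equal strain + equilibrium ⇒ each member carries load in proportion to AE: A₁E₁ = 48080000 N, A₂E₂ = 4294000 N, ΣAE = 52380000 N.
δ = PL/ΣAE = -23900·609/52380000 = -0.2779 mm.

-0.278 mm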